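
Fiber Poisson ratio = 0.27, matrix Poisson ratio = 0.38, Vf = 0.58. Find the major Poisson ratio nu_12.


nu_12 = nu_f*Vf + nu_m*(1-Vf) = 0.27*0.58 + 0.38*0.42 = 0.3162

0.3162


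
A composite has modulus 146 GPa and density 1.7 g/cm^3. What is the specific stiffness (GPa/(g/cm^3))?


Specific stiffness = E/rho = 146/1.7 = 85.9 GPa/(g/cm^3)

85.9 GPa/(g/cm^3)


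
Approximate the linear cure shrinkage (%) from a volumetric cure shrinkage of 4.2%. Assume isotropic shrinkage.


Linear shrinkage ≈ vol_shrink/3 = 4.2/3 = 1.4%

1.4%


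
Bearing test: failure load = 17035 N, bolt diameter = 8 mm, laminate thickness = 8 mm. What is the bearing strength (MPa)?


sigma_br = F/(d*h) = 17035/(8*8) = 266.2 MPa

266.2 MPa


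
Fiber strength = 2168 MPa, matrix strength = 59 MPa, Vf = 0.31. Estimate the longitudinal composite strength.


sigma_1 = sigma_f*Vf + sigma_m*(1-Vf) = 2168*0.31 + 59*0.69 = 712.8 MPa

712.8 MPa


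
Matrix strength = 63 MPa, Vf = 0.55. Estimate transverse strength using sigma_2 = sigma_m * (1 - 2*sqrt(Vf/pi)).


factor = 1 - 2*sqrt(0.55/pi) = 0.1632
sigma_2 = 63 * 0.1632 = 10.28 MPa

10.28 MPa


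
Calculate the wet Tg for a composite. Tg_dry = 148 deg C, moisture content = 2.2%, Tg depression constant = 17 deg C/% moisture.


Tg_wet = Tg_dry - k*moisture = 148 - 17*2.2 = 110.6 deg C

110.6 deg C


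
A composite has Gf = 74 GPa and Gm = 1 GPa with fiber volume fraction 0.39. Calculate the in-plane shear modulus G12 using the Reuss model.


1/G12 = Vf/Gf + (1-Vf)/Gm = 0.39/74 + 0.61/1
G12 = 1.63 GPa

1.63 GPa


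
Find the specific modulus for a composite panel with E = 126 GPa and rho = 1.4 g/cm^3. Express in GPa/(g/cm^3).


Specific stiffness = E/rho = 126/1.4 = 90.0 GPa/(g/cm^3)

90.0 GPa/(g/cm^3)


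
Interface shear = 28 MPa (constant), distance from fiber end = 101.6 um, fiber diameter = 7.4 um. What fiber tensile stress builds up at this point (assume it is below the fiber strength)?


Force balance: sigma_f * (pi*d^2/4) = tau * (pi*d) * x  ->  sigma_f = 4 * tau * x / d
sigma_f = 4 * 28 * 101.6 / 7.4 = 1537.7 MPa

1537.7 MPa


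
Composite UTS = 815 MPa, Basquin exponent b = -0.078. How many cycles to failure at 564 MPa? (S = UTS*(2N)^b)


N = 0.5 * (S/UTS)^(1/b) = 0.5 * (564/815)^(1/-0.078) = 56.0653 cycles

56.0653 cycles


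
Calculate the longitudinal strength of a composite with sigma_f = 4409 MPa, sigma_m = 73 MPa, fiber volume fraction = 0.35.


sigma_1 = sigma_f*Vf + sigma_m*(1-Vf) = 4409*0.35 + 73*0.65 = 1590.6 MPa

1590.6 MPa


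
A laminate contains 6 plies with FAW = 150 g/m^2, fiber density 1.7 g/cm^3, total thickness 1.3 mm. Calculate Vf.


Vf = n * FAW / (rho_f * h * 1000) = 6 * 150 / (1.7 * 1.3 * 1000) = 0.4072

0.4072


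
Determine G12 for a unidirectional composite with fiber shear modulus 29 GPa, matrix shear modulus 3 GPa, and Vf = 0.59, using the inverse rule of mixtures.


1/G12 = Vf/Gf + (1-Vf)/Gm = 0.59/29 + 0.41/3
G12 = 6.37 GPa

6.37 GPa


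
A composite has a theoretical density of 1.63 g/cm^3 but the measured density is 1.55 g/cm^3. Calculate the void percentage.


Void% = (rho_theo - rho_actual)/rho_theo * 100 = (1.63 - 1.55)/1.63 * 100 = 4.91%

4.91%


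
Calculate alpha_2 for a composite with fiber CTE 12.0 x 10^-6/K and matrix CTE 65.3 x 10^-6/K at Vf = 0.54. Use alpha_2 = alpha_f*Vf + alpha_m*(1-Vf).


alpha_2 = alpha_f*Vf + alpha_m*(1-Vf) = 12.0*0.54 + 65.3*0.46 = 36.5 x 10^-6/K

36.5 x 10^-6/K


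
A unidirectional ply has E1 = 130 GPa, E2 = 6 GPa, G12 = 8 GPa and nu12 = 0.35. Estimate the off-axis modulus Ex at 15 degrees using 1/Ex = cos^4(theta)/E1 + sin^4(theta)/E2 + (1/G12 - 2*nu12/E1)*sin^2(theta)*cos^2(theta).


cos^4(15) = 0.870513, sin^4(15) = 0.004487, sin^2(15)*cos^2(15) = 0.0625
1/G12 - 2*nu12/E1 = 1/8 - 2*0.35/130 = 0.119615 GPa^-1
1/Ex = 0.870513/130 + 0.004487/6 + 0.119615*0.0625 = 0.0149201 GPa^-1
Ex = 67.02 GPa

67.02 GPa


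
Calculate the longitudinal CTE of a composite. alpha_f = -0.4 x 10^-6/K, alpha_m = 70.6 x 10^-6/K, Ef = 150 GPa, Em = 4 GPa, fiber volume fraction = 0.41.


E1 = Ef*Vf + Em*(1-Vf) = 63.86
alpha_1 = (alpha_f*Ef*Vf + alpha_m*Em*(1-Vf))/E1 = 2.22 x 10^-6/K

2.22 x 10^-6/K


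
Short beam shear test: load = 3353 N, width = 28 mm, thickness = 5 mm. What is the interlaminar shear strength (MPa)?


ILSS = 3F/(4bh) = 3*3353/(4*28*5) = 17.96 MPa

17.96 MPa


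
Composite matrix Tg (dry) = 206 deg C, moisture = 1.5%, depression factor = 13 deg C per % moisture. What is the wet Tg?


Tg_wet = Tg_dry - k*moisture = 206 - 13*1.5 = 186.5 deg C

186.5 deg C


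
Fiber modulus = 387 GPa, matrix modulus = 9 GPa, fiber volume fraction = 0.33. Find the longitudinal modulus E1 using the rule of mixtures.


E1 = Ef*Vf + Em*(1-Vf) = 387*0.33 + 9*0.67 = 133.74 GPa

133.74 GPa


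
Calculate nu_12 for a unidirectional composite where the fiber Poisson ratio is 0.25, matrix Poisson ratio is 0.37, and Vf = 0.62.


nu_12 = nu_f*Vf + nu_m*(1-Vf) = 0.25*0.62 + 0.37*0.38 = 0.2956

0.2956


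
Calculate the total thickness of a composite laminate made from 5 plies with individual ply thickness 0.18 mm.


h = n * t_ply = 5 * 0.18 = 0.9 mm

0.9 mm


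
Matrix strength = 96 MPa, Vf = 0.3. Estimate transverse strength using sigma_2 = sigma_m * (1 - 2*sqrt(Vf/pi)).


factor = 1 - 2*sqrt(0.3/pi) = 0.382
sigma_2 = 96 * 0.382 = 36.67 MPa

36.67 MPa


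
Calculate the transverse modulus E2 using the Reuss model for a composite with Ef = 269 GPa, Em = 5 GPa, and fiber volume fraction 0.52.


1/E2 = Vf/Ef + (1-Vf)/Em = 0.52/269 + 0.48/5
E2 = 10.21 GPa

10.21 GPa


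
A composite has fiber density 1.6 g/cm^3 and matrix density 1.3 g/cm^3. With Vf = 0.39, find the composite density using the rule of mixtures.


rho_c = rho_f*Vf + rho_m*(1-Vf) = 1.6*0.39 + 1.3*0.61 = 1.417 g/cm^3

1.417 g/cm^3


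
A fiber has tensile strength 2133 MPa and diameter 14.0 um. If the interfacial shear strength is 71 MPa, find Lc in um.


Lc = sigma_f * d / (2 * tau_i) = 2133 * 14.0 / (2 * 71) = 210.3 um

210.3 um


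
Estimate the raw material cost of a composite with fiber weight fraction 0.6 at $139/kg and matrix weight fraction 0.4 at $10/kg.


Cost = cost_f*Wf + cost_m*Wm = 139*0.6 + 10*0.4 = $87.4/kg

$87.4/kg


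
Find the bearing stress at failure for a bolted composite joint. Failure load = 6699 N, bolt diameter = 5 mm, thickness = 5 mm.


sigma_br = F/(d*h) = 6699/(5*5) = 268.0 MPa

268.0 MPa


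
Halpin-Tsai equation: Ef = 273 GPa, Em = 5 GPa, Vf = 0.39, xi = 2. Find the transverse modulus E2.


eta = (Ef/Em - 1)/(Ef/Em + xi) = (54.6 - 1)/(54.6 + 2) = 0.947
E2 = Em*(1+xi*eta*Vf)/(1-eta*Vf) = 13.78 GPa

13.78 GPa


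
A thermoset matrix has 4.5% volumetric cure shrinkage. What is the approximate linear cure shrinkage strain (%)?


Linear shrinkage ≈ vol_shrink/3 = 4.5/3 = 1.5%

1.5%


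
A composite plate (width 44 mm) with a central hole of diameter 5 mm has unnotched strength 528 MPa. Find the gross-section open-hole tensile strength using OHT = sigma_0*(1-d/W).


OHT = sigma_0*(1-d/W) = 528*(1-5/44) = 468.0 MPa

468.0 MPa


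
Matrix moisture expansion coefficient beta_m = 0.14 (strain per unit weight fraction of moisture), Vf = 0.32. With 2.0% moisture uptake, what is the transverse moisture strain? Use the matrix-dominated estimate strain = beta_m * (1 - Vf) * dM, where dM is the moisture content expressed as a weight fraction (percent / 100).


dM = 2.0/100 = 0.02
strain = beta_m * (1-Vf) * dM = 0.14 * 0.68 * 0.02 = 0.001904

0.001904


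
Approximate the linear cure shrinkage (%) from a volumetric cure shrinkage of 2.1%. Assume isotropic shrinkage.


Linear shrinkage ≈ vol_shrink/3 = 2.1/3 = 0.7%

0.7%


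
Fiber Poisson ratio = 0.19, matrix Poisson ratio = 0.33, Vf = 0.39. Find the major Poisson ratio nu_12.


nu_12 = nu_f*Vf + nu_m*(1-Vf) = 0.19*0.39 + 0.33*0.61 = 0.2754

0.2754


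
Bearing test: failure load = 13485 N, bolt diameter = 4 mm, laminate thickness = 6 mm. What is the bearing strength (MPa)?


sigma_br = F/(d*h) = 13485/(4*6) = 561.9 MPa

561.9 MPa


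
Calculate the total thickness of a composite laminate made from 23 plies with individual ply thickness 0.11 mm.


h = n * t_ply = 23 * 0.11 = 2.53 mm

2.53 mm


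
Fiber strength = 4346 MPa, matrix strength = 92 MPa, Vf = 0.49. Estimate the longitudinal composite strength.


sigma_1 = sigma_f*Vf + sigma_m*(1-Vf) = 4346*0.49 + 92*0.51 = 2176.5 MPa

2176.5 MPa


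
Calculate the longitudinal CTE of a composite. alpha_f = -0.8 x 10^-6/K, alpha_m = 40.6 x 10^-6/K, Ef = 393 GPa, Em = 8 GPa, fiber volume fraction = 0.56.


E1 = Ef*Vf + Em*(1-Vf) = 223.6
alpha_1 = (alpha_f*Ef*Vf + alpha_m*Em*(1-Vf))/E1 = -0.15 x 10^-6/K

-0.15 x 10^-6/K


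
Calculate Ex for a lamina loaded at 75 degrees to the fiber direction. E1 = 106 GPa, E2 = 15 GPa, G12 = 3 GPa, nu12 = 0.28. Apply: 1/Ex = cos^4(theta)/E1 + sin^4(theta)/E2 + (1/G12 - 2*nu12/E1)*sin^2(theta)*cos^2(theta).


cos^4(75) = 0.004487, sin^4(75) = 0.870513, sin^2(75)*cos^2(75) = 0.0625
1/G12 - 2*nu12/E1 = 1/3 - 2*0.28/106 = 0.32805 GPa^-1
1/Ex = 0.004487/106 + 0.870513/15 + 0.32805*0.0625 = 0.0785797 GPa^-1
Ex = 12.73 GPa

12.73 GPa


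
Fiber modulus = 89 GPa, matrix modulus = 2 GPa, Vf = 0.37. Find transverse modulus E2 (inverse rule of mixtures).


1/E2 = Vf/Ef + (1-Vf)/Em = 0.37/89 + 0.63/2
E2 = 3.13 GPa

3.13 GPa


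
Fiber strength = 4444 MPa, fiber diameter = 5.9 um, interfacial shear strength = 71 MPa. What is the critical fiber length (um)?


Lc = sigma_f * d / (2 * tau_i) = 4444 * 5.9 / (2 * 71) = 184.6 um

184.6 um


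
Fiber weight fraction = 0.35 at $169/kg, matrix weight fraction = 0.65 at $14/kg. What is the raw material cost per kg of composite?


Cost = cost_f*Wf + cost_m*Wm = 169*0.35 + 14*0.65 = $68.25/kg

$68.25/kg


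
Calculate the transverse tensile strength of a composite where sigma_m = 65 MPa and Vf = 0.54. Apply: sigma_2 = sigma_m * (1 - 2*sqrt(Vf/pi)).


factor = 1 - 2*sqrt(0.54/pi) = 0.1708
sigma_2 = 65 * 0.1708 = 11.1 MPa

11.1 MPa


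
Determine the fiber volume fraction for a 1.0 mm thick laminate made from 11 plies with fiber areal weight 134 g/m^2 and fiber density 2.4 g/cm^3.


Vf = n * FAW / (rho_f * h * 1000) = 11 * 134 / (2.4 * 1.0 * 1000) = 0.6142

0.6142


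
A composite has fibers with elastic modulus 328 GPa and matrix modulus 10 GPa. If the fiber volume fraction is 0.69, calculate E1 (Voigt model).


E1 = Ef*Vf + Em*(1-Vf) = 328*0.69 + 10*0.31 = 229.42 GPa

229.42 GPa


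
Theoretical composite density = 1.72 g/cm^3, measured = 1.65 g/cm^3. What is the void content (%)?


Void% = (rho_theo - rho_actual)/rho_theo * 100 = (1.72 - 1.65)/1.72 * 100 = 4.07%

4.07%


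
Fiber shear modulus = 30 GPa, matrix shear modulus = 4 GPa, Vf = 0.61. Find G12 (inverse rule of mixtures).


1/G12 = Vf/Gf + (1-Vf)/Gm = 0.61/30 + 0.39/4
G12 = 8.49 GPa

8.49 GPa


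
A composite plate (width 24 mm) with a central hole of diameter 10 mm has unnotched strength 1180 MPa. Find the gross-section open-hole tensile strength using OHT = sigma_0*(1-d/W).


OHT = sigma_0*(1-d/W) = 1180*(1-10/24) = 688.3 MPa

688.3 MPa


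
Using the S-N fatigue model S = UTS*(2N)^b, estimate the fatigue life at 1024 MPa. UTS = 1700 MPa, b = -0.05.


N = 0.5 * (S/UTS)^(1/b) = 0.5 * (1024/1700)^(1/-0.05) = 12645.8871 cycles

12645.8871 cycles


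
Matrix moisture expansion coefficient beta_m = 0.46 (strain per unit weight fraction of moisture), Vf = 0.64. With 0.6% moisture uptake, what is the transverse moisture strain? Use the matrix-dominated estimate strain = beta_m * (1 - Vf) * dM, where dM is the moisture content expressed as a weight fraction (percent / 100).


dM = 0.6/100 = 0.006
strain = beta_m * (1-Vf) * dM = 0.46 * 0.36 * 0.006 = 0.0009936

0.0009936


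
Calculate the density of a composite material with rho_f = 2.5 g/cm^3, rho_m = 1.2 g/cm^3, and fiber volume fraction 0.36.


rho_c = rho_f*Vf + rho_m*(1-Vf) = 2.5*0.36 + 1.2*0.64 = 1.668 g/cm^3

1.668 g/cm^3


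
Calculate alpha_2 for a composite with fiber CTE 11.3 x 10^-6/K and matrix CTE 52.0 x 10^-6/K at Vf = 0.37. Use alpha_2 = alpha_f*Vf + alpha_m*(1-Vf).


alpha_2 = alpha_f*Vf + alpha_m*(1-Vf) = 11.3*0.37 + 52.0*0.63 = 36.9 x 10^-6/K

36.9 x 10^-6/K


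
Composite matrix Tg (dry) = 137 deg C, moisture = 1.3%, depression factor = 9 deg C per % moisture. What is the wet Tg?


Tg_wet = Tg_dry - k*moisture = 137 - 9*1.3 = 125.3 deg C

125.3 deg C


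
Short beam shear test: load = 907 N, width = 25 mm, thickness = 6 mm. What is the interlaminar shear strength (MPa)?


ILSS = 3F/(4bh) = 3*907/(4*25*6) = 4.54 MPa

4.54 MPa


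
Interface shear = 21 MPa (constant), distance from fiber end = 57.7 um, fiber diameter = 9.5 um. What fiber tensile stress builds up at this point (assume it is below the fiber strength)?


Force balance: sigma_f * (pi*d^2/4) = tau * (pi*d) * x  ->  sigma_f = 4 * tau * x / d
sigma_f = 4 * 21 * 57.7 / 9.5 = 510.2 MPa

510.2 MPa


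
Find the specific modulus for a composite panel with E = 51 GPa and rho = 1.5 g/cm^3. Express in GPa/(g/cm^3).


Specific stiffness = E/rho = 51/1.5 = 34.0 GPa/(g/cm^3)

34.0 GPa/(g/cm^3)


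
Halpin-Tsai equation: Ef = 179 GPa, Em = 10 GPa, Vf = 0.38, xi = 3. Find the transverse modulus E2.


eta = (Ef/Em - 1)/(Ef/Em + xi) = (17.9 - 1)/(17.9 + 3) = 0.8086
E2 = Em*(1+xi*eta*Vf)/(1-eta*Vf) = 27.74 GPa

27.74 GPa


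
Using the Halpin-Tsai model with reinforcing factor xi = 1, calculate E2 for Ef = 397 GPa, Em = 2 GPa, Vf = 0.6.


eta = (Ef/Em - 1)/(Ef/Em + xi) = (198.5 - 1)/(198.5 + 1) = 0.99
E2 = Em*(1+xi*eta*Vf)/(1-eta*Vf) = 7.85 GPa

7.85 GPa


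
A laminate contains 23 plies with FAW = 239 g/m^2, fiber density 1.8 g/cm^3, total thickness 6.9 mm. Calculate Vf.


Vf = n * FAW / (rho_f * h * 1000) = 23 * 239 / (1.8 * 6.9 * 1000) = 0.4426

0.4426


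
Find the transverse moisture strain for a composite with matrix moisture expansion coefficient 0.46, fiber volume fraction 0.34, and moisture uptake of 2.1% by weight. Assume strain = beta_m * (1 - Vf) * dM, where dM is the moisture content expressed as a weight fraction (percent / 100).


dM = 2.1/100 = 0.021
strain = beta_m * (1-Vf) * dM = 0.46 * 0.66 * 0.021 = 0.0063756

0.0063756


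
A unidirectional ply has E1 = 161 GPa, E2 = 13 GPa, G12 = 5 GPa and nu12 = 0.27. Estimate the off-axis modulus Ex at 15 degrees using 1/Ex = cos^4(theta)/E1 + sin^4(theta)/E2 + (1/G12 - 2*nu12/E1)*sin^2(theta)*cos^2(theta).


cos^4(15) = 0.870513, sin^4(15) = 0.004487, sin^2(15)*cos^2(15) = 0.0625
1/G12 - 2*nu12/E1 = 1/5 - 2*0.27/161 = 0.196646 GPa^-1
1/Ex = 0.870513/161 + 0.004487/13 + 0.196646*0.0625 = 0.0180425 GPa^-1
Ex = 55.42 GPa

55.42 GPa


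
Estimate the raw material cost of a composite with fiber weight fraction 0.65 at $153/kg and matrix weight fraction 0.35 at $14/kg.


Cost = cost_f*Wf + cost_m*Wm = 153*0.65 + 14*0.35 = $104.35/kg

$104.35/kg


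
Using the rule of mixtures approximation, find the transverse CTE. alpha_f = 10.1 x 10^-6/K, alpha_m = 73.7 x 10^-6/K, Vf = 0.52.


alpha_2 = alpha_f*Vf + alpha_m*(1-Vf) = 10.1*0.52 + 73.7*0.48 = 40.6 x 10^-6/K

40.6 x 10^-6/K


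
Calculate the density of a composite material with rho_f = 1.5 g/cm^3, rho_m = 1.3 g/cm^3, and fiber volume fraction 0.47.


rho_c = rho_f*Vf + rho_m*(1-Vf) = 1.5*0.47 + 1.3*0.53 = 1.394 g/cm^3

1.394 g/cm^3


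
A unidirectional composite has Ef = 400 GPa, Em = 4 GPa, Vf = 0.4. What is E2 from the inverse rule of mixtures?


1/E2 = Vf/Ef + (1-Vf)/Em = 0.4/400 + 0.6/4
E2 = 6.62 GPa

6.62 GPa


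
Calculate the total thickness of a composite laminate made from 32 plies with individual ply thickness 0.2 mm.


h = n * t_ply = 32 * 0.2 = 6.4 mm

6.4 mm


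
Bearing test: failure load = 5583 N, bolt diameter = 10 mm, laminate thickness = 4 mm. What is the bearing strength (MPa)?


sigma_br = F/(d*h) = 5583/(10*4) = 139.6 MPa

139.6 MPa


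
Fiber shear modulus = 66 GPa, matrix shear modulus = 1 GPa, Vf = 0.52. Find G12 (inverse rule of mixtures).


1/G12 = Vf/Gf + (1-Vf)/Gm = 0.52/66 + 0.48/1
G12 = 2.05 GPa

2.05 GPa


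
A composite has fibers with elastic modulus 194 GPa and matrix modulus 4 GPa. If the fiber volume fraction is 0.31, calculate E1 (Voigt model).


E1 = Ef*Vf + Em*(1-Vf) = 194*0.31 + 4*0.69 = 62.9 GPa

62.9 GPa


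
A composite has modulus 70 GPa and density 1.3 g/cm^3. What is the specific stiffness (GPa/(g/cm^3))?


Specific stiffness = E/rho = 70/1.3 = 53.8 GPa/(g/cm^3)

53.8 GPa/(g/cm^3)


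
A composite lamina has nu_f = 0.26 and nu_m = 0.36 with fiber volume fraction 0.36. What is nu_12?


nu_12 = nu_f*Vf + nu_m*(1-Vf) = 0.26*0.36 + 0.36*0.64 = 0.324

0.324


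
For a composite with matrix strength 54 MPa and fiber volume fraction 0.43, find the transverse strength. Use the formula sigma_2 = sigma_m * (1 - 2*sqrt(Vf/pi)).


factor = 1 - 2*sqrt(0.43/pi) = 0.2601
sigma_2 = 54 * 0.2601 = 14.04 MPa

14.04 MPa


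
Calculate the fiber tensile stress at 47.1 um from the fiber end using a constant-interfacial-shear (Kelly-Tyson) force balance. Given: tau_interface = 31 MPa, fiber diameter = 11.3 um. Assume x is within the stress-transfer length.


Force balance: sigma_f * (pi*d^2/4) = tau * (pi*d) * x  ->  sigma_f = 4 * tau * x / d
sigma_f = 4 * 31 * 47.1 / 11.3 = 516.8 MPa

516.8 MPa


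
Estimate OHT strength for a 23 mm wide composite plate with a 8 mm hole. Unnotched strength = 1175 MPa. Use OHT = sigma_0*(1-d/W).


OHT = sigma_0*(1-d/W) = 1175*(1-8/23) = 766.3 MPa

766.3 MPa


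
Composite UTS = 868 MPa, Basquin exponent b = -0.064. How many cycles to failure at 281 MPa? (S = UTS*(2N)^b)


N = 0.5 * (S/UTS)^(1/b) = 0.5 * (281/868)^(1/-0.064) = 2.2506e+07 cycles

2.2506e+07 cycles


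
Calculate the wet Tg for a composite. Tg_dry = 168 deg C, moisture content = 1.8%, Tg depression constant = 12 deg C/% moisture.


Tg_wet = Tg_dry - k*moisture = 168 - 12*1.8 = 146.4 deg C

146.4 deg C


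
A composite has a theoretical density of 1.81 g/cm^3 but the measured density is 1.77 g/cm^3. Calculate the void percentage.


Void% = (rho_theo - rho_actual)/rho_theo * 100 = (1.81 - 1.77)/1.81 * 100 = 2.21%

2.21%


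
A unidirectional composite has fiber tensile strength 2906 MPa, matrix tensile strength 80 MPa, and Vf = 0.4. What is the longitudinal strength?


sigma_1 = sigma_f*Vf + sigma_m*(1-Vf) = 2906*0.4 + 80*0.6 = 1210.4 MPa

1210.4 MPa


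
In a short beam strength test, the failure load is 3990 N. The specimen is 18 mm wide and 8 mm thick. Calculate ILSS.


ILSS = 3F/(4bh) = 3*3990/(4*18*8) = 20.78 MPa

20.78 MPa


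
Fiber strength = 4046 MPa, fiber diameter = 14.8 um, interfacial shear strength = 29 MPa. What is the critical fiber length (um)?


Lc = sigma_f * d / (2 * tau_i) = 4046 * 14.8 / (2 * 29) = 1032.4 um

1032.4 um


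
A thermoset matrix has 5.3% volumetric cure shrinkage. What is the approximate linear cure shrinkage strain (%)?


Linear shrinkage ≈ vol_shrink/3 = 5.3/3 = 1.767%

1.767%


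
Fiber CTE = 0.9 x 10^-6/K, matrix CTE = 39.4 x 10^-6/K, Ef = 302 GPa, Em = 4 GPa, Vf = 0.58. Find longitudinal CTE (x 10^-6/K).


E1 = Ef*Vf + Em*(1-Vf) = 176.84
alpha_1 = (alpha_f*Ef*Vf + alpha_m*Em*(1-Vf))/E1 = 1.27 x 10^-6/K

1.27 x 10^-6/K


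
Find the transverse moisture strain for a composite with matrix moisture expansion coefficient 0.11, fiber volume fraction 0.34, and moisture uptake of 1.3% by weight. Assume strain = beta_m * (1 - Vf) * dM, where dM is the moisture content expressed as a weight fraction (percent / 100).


dM = 1.3/100 = 0.013
strain = beta_m * (1-Vf) * dM = 0.11 * 0.66 * 0.013 = 0.0009438

0.0009438


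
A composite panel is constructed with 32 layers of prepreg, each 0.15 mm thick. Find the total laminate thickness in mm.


h = n * t_ply = 32 * 0.15 = 4.8 mm

4.8 mm


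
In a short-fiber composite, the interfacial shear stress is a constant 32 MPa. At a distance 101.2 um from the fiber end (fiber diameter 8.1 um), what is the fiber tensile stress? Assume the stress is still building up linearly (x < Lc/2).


Force balance: sigma_f * (pi*d^2/4) = tau * (pi*d) * x  ->  sigma_f = 4 * tau * x / d
sigma_f = 4 * 32 * 101.2 / 8.1 = 1599.2 MPa

1599.2 MPa


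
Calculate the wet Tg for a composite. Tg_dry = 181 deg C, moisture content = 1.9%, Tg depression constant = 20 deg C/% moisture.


Tg_wet = Tg_dry - k*moisture = 181 - 20*1.9 = 143.0 deg C

143.0 deg C


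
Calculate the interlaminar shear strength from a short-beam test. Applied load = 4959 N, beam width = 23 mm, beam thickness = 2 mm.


ILSS = 3F/(4bh) = 3*4959/(4*23*2) = 80.85 MPa

80.85 MPa


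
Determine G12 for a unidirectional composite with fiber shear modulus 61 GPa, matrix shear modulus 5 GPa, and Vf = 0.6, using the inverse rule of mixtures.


1/G12 = Vf/Gf + (1-Vf)/Gm = 0.6/61 + 0.4/5
G12 = 11.13 GPa

11.13 GPa


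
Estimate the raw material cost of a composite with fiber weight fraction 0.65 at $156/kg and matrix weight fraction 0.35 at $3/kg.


Cost = cost_f*Wf + cost_m*Wm = 156*0.65 + 3*0.35 = $102.45/kg

$102.45/kg


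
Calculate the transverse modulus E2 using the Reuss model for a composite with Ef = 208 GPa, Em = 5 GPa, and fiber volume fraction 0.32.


1/E2 = Vf/Ef + (1-Vf)/Em = 0.32/208 + 0.68/5
E2 = 7.27 GPa

7.27 GPa


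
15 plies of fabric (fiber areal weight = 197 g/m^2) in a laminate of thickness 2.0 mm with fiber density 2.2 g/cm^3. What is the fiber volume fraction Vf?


Vf = n * FAW / (rho_f * h * 1000) = 15 * 197 / (2.2 * 2.0 * 1000) = 0.6716

0.6716


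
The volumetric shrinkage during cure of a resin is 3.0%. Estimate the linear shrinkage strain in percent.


Linear shrinkage ≈ vol_shrink/3 = 3.0/3 = 1.0%

1.0%


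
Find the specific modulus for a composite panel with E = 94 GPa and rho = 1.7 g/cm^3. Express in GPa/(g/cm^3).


Specific stiffness = E/rho = 94/1.7 = 55.3 GPa/(g/cm^3)

55.3 GPa/(g/cm^3)


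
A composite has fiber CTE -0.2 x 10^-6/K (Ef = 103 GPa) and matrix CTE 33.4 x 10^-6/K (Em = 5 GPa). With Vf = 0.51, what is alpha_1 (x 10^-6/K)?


E1 = Ef*Vf + Em*(1-Vf) = 54.98
alpha_1 = (alpha_f*Ef*Vf + alpha_m*Em*(1-Vf))/E1 = 1.3 x 10^-6/K

1.3 x 10^-6/K


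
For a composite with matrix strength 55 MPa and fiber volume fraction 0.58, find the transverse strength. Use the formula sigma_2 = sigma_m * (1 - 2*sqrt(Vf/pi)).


factor = 1 - 2*sqrt(0.58/pi) = 0.1407
sigma_2 = 55 * 0.1407 = 7.74 MPa

7.74 MPa


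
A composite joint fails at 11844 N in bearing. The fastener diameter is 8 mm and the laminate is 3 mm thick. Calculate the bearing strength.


sigma_br = F/(d*h) = 11844/(8*3) = 493.5 MPa

493.5 MPa


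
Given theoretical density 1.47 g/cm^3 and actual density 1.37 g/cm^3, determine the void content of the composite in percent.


Void% = (rho_theo - rho_actual)/rho_theo * 100 = (1.47 - 1.37)/1.47 * 100 = 6.8%

6.8%


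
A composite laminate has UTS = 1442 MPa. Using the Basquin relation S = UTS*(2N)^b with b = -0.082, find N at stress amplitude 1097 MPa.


N = 0.5 * (S/UTS)^(1/b) = 0.5 * (1097/1442)^(1/-0.082) = 14.0361 cycles

14.0361 cycles


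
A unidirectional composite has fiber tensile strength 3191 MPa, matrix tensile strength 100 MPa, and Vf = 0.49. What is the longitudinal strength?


sigma_1 = sigma_f*Vf + sigma_m*(1-Vf) = 3191*0.49 + 100*0.51 = 1614.6 MPa

1614.6 MPa


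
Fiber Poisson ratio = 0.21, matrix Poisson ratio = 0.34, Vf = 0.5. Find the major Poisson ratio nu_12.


nu_12 = nu_f*Vf + nu_m*(1-Vf) = 0.21*0.5 + 0.34*0.5 = 0.275

0.275


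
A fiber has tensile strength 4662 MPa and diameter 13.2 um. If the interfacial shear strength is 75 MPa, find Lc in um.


Lc = sigma_f * d / (2 * tau_i) = 4662 * 13.2 / (2 * 75) = 410.3 um

410.3 um


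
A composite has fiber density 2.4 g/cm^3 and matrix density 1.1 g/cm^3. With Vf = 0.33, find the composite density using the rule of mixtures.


rho_c = rho_f*Vf + rho_m*(1-Vf) = 2.4*0.33 + 1.1*0.67 = 1.529 g/cm^3

1.529 g/cm^3


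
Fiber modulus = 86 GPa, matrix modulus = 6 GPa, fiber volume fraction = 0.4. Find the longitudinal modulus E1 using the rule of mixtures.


E1 = Ef*Vf + Em*(1-Vf) = 86*0.4 + 6*0.6 = 38.0 GPa

38.0 GPa


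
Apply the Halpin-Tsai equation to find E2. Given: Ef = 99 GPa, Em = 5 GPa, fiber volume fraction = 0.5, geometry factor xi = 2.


eta = (Ef/Em - 1)/(Ef/Em + xi) = (19.8 - 1)/(19.8 + 2) = 0.8624
E2 = Em*(1+xi*eta*Vf)/(1-eta*Vf) = 16.37 GPa

16.37 GPa


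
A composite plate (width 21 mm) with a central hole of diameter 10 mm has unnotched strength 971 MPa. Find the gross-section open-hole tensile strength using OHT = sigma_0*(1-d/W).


OHT = sigma_0*(1-d/W) = 971*(1-10/21) = 508.6 MPa

508.6 MPa


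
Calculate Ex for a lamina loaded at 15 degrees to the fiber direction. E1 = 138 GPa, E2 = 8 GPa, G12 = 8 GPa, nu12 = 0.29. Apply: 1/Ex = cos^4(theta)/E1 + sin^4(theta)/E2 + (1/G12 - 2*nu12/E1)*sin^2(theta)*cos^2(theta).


cos^4(15) = 0.870513, sin^4(15) = 0.004487, sin^2(15)*cos^2(15) = 0.0625
1/G12 - 2*nu12/E1 = 1/8 - 2*0.29/138 = 0.120797 GPa^-1
1/Ex = 0.870513/138 + 0.004487/8 + 0.120797*0.0625 = 0.0144188 GPa^-1
Ex = 69.35 GPa

69.35 GPa


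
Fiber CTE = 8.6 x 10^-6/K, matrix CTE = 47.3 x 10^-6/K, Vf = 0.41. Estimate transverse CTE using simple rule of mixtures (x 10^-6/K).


alpha_2 = alpha_f*Vf + alpha_m*(1-Vf) = 8.6*0.41 + 47.3*0.59 = 31.4 x 10^-6/K

31.4 x 10^-6/K


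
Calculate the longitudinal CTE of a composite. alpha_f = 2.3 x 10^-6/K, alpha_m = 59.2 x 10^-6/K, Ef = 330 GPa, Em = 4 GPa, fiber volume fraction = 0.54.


E1 = Ef*Vf + Em*(1-Vf) = 180.04
alpha_1 = (alpha_f*Ef*Vf + alpha_m*Em*(1-Vf))/E1 = 2.88 x 10^-6/K

2.88 x 10^-6/K


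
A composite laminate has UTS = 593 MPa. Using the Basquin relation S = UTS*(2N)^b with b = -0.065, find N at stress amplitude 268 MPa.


N = 0.5 * (S/UTS)^(1/b) = 0.5 * (268/593)^(1/-0.065) = 101258.1513 cycles

101258.1513 cycles


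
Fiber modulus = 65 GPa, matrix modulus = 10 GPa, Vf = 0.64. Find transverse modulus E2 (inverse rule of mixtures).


1/E2 = Vf/Ef + (1-Vf)/Em = 0.64/65 + 0.36/10
E2 = 21.81 GPa

21.81 GPa


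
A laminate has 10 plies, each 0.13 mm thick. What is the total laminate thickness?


h = n * t_ply = 10 * 0.13 = 1.3 mm

1.3 mm


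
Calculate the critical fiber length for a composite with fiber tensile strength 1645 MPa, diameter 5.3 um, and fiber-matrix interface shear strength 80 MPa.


Lc = sigma_f * d / (2 * tau_i) = 1645 * 5.3 / (2 * 80) = 54.5 um

54.5 um


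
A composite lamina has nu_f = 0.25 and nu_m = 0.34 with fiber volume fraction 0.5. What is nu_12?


nu_12 = nu_f*Vf + nu_m*(1-Vf) = 0.25*0.5 + 0.34*0.5 = 0.295

0.295


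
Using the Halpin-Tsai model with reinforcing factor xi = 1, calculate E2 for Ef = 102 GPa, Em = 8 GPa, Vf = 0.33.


eta = (Ef/Em - 1)/(Ef/Em + xi) = (12.75 - 1)/(12.75 + 1) = 0.8545
E2 = Em*(1+xi*eta*Vf)/(1-eta*Vf) = 14.28 GPa

14.28 GPa


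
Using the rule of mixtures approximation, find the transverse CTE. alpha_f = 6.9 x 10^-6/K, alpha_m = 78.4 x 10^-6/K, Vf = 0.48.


alpha_2 = alpha_f*Vf + alpha_m*(1-Vf) = 6.9*0.48 + 78.4*0.52 = 44.1 x 10^-6/K

44.1 x 10^-6/K


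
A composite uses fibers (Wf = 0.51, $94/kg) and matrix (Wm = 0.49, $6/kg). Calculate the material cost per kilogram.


Cost = cost_f*Wf + cost_m*Wm = 94*0.51 + 6*0.49 = $50.88/kg

$50.88/kg


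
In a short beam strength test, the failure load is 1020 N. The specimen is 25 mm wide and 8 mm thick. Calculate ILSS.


ILSS = 3F/(4bh) = 3*1020/(4*25*8) = 3.83 MPa

3.83 MPa


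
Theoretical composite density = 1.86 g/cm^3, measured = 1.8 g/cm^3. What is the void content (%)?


Void% = (rho_theo - rho_actual)/rho_theo * 100 = (1.86 - 1.8)/1.86 * 100 = 3.23%

3.23%


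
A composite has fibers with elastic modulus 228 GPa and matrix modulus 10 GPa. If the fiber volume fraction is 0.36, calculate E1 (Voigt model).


E1 = Ef*Vf + Em*(1-Vf) = 228*0.36 + 10*0.64 = 88.48 GPa

88.48 GPa


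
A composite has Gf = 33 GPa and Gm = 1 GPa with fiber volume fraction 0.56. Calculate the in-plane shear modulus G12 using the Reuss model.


1/G12 = Vf/Gf + (1-Vf)/Gm = 0.56/33 + 0.44/1
G12 = 2.19 GPa

2.19 GPa


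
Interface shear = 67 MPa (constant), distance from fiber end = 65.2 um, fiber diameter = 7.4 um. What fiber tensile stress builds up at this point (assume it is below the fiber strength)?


Force balance: sigma_f * (pi*d^2/4) = tau * (pi*d) * x  ->  sigma_f = 4 * tau * x / d
sigma_f = 4 * 67 * 65.2 / 7.4 = 2361.3 MPa

2361.3 MPa


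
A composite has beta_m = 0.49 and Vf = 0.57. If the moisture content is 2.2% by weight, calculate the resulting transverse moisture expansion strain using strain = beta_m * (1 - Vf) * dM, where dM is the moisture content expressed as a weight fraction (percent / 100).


dM = 2.2/100 = 0.022
strain = beta_m * (1-Vf) * dM = 0.49 * 0.43 * 0.022 = 0.0046354

0.0046354


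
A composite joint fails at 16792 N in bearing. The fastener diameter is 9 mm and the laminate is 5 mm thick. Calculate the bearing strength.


sigma_br = F/(d*h) = 16792/(9*5) = 373.2 MPa

373.2 MPa


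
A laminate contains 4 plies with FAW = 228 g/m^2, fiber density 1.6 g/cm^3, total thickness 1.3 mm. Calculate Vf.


Vf = n * FAW / (rho_f * h * 1000) = 4 * 228 / (1.6 * 1.3 * 1000) = 0.4385

0.4385


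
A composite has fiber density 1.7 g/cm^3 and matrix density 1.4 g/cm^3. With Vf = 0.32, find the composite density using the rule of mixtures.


rho_c = rho_f*Vf + rho_m*(1-Vf) = 1.7*0.32 + 1.4*0.68 = 1.496 g/cm^3

1.496 g/cm^3


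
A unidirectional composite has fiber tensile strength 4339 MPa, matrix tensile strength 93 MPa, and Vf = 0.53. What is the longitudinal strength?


sigma_1 = sigma_f*Vf + sigma_m*(1-Vf) = 4339*0.53 + 93*0.47 = 2343.4 MPa

2343.4 MPa


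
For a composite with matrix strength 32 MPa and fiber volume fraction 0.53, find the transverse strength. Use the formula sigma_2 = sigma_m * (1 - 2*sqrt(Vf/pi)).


factor = 1 - 2*sqrt(0.53/pi) = 0.1785
sigma_2 = 32 * 0.1785 = 5.71 MPa

5.71 MPa


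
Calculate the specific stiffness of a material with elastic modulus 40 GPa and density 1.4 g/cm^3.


Specific stiffness = E/rho = 40/1.4 = 28.6 GPa/(g/cm^3)

28.6 GPa/(g/cm^3)


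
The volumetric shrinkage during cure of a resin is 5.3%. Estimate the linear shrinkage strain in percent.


Linear shrinkage ≈ vol_shrink/3 = 5.3/3 = 1.767%

1.767%


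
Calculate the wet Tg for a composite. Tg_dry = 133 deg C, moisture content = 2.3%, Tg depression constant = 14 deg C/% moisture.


Tg_wet = Tg_dry - k*moisture = 133 - 14*2.3 = 100.8 deg C

100.8 deg C


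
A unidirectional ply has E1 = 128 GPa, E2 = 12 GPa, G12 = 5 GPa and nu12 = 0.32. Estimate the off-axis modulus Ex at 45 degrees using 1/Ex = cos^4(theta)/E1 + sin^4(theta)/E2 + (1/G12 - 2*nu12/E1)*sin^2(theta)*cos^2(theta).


cos^4(45) = 0.25, sin^4(45) = 0.25, sin^2(45)*cos^2(45) = 0.25
1/G12 - 2*nu12/E1 = 1/5 - 2*0.32/128 = 0.195 GPa^-1
1/Ex = 0.25/128 + 0.25/12 + 0.195*0.25 = 0.0715365 GPa^-1
Ex = 13.98 GPa

13.98 GPa


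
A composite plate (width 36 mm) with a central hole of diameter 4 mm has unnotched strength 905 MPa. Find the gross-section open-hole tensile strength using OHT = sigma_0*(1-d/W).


OHT = sigma_0*(1-d/W) = 905*(1-4/36) = 804.4 MPa

804.4 MPa


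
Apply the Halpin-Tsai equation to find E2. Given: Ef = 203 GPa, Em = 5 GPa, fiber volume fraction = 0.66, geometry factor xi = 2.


eta = (Ef/Em - 1)/(Ef/Em + xi) = (40.6 - 1)/(40.6 + 2) = 0.9296
E2 = Em*(1+xi*eta*Vf)/(1-eta*Vf) = 28.81 GPa

28.81 GPa


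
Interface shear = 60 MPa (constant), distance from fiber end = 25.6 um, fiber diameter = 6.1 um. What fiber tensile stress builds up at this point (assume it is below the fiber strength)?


Force balance: sigma_f * (pi*d^2/4) = tau * (pi*d) * x  ->  sigma_f = 4 * tau * x / d
sigma_f = 4 * 60 * 25.6 / 6.1 = 1007.2 MPa

1007.2 MPa


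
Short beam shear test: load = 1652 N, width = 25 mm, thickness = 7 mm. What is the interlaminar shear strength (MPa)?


ILSS = 3F/(4bh) = 3*1652/(4*25*7) = 7.08 MPa

7.08 MPa


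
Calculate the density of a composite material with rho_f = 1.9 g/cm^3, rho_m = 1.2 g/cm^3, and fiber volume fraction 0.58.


rho_c = rho_f*Vf + rho_m*(1-Vf) = 1.9*0.58 + 1.2*0.42 = 1.606 g/cm^3

1.606 g/cm^3


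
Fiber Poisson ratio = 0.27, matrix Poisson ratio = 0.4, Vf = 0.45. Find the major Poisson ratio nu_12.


nu_12 = nu_f*Vf + nu_m*(1-Vf) = 0.27*0.45 + 0.4*0.55 = 0.3415

0.3415


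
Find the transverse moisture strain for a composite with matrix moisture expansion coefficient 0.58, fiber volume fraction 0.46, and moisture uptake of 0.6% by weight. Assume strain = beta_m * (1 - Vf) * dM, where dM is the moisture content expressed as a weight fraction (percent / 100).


dM = 0.6/100 = 0.006
strain = beta_m * (1-Vf) * dM = 0.58 * 0.54 * 0.006 = 0.0018792

0.0018792


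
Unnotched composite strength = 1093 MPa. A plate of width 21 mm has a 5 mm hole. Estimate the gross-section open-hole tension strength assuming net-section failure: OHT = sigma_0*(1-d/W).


OHT = sigma_0*(1-d/W) = 1093*(1-5/21) = 832.8 MPa

832.8 MPa


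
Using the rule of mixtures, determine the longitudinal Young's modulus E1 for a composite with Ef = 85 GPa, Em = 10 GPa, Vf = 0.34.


E1 = Ef*Vf + Em*(1-Vf) = 85*0.34 + 10*0.66 = 35.5 GPa

35.5 GPa


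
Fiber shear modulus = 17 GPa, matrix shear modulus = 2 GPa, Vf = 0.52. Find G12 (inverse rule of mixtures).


1/G12 = Vf/Gf + (1-Vf)/Gm = 0.52/17 + 0.48/2
G12 = 3.7 GPa

3.7 GPa


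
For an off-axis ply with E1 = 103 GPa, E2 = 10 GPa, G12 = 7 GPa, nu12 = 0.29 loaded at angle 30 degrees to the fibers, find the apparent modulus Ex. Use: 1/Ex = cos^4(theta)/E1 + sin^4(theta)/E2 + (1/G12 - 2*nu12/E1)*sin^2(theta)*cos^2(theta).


cos^4(30) = 0.5625, sin^4(30) = 0.0625, sin^2(30)*cos^2(30) = 0.1875
1/G12 - 2*nu12/E1 = 1/7 - 2*0.29/103 = 0.137226 GPa^-1
1/Ex = 0.5625/103 + 0.0625/10 + 0.137226*0.1875 = 0.0374411 GPa^-1
Ex = 26.71 GPa

26.71 GPa


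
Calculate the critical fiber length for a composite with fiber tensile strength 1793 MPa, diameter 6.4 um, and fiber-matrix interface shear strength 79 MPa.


Lc = sigma_f * d / (2 * tau_i) = 1793 * 6.4 / (2 * 79) = 72.6 um

72.6 um


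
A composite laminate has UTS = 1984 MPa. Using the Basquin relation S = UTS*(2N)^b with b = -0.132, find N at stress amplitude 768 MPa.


N = 0.5 * (S/UTS)^(1/b) = 0.5 * (768/1984)^(1/-0.132) = 663.0544 cycles

663.0544 cycles


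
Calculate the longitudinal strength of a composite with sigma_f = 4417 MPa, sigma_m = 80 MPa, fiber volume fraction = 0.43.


sigma_1 = sigma_f*Vf + sigma_m*(1-Vf) = 4417*0.43 + 80*0.57 = 1944.9 MPa

1944.9 MPa


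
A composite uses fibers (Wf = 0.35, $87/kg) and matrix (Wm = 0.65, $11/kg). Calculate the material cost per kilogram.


Cost = cost_f*Wf + cost_m*Wm = 87*0.35 + 11*0.65 = $37.6/kg

$37.6/kg


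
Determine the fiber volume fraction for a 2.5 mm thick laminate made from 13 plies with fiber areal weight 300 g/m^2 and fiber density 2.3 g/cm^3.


Vf = n * FAW / (rho_f * h * 1000) = 13 * 300 / (2.3 * 2.5 * 1000) = 0.6783

0.6783


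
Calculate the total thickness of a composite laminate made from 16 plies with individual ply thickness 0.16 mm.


h = n * t_ply = 16 * 0.16 = 2.56 mm

2.56 mm


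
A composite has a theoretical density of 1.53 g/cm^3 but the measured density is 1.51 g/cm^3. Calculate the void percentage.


Void% = (rho_theo - rho_actual)/rho_theo * 100 = (1.53 - 1.51)/1.53 * 100 = 1.31%

1.31%


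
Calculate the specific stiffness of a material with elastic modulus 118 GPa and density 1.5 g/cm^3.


Specific stiffness = E/rho = 118/1.5 = 78.7 GPa/(g/cm^3)

78.7 GPa/(g/cm^3)


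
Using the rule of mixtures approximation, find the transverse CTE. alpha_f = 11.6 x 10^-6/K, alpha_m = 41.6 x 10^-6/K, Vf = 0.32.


alpha_2 = alpha_f*Vf + alpha_m*(1-Vf) = 11.6*0.32 + 41.6*0.68 = 32.0 x 10^-6/K

32.0 x 10^-6/K


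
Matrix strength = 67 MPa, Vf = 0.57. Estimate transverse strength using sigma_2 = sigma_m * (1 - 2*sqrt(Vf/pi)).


factor = 1 - 2*sqrt(0.57/pi) = 0.1481
sigma_2 = 67 * 0.1481 = 9.92 MPa

9.92 MPa


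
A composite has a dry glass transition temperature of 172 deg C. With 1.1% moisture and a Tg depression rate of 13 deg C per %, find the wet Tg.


Tg_wet = Tg_dry - k*moisture = 172 - 13*1.1 = 157.7 deg C

157.7 deg C


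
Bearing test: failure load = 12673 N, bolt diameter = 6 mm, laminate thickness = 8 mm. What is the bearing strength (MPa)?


sigma_br = F/(d*h) = 12673/(6*8) = 264.0 MPa

264.0 MPa


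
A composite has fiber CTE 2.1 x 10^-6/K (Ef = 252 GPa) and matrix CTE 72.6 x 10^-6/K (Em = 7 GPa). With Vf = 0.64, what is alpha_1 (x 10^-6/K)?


E1 = Ef*Vf + Em*(1-Vf) = 163.8
alpha_1 = (alpha_f*Ef*Vf + alpha_m*Em*(1-Vf))/E1 = 3.18 x 10^-6/K

3.18 x 10^-6/K


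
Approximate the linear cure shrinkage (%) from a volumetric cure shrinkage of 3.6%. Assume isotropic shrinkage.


Linear shrinkage ≈ vol_shrink/3 = 3.6/3 = 1.2%

1.2%


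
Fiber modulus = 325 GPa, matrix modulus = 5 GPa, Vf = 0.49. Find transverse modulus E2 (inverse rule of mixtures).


1/E2 = Vf/Ef + (1-Vf)/Em = 0.49/325 + 0.51/5
E2 = 9.66 GPa

9.66 GPa


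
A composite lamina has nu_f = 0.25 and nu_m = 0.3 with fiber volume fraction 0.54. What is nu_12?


nu_12 = nu_f*Vf + nu_m*(1-Vf) = 0.25*0.54 + 0.3*0.46 = 0.273

0.273


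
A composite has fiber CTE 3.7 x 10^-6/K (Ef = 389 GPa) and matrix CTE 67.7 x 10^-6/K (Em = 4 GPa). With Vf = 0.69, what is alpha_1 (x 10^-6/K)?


E1 = Ef*Vf + Em*(1-Vf) = 269.65
alpha_1 = (alpha_f*Ef*Vf + alpha_m*Em*(1-Vf))/E1 = 3.99 x 10^-6/K

3.99 x 10^-6/K


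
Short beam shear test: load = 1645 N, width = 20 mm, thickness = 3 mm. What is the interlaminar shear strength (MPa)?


ILSS = 3F/(4bh) = 3*1645/(4*20*3) = 20.56 MPa

20.56 MPa


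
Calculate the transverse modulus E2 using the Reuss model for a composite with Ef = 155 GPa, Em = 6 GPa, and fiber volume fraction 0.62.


1/E2 = Vf/Ef + (1-Vf)/Em = 0.62/155 + 0.38/6
E2 = 14.85 GPa

14.85 GPa


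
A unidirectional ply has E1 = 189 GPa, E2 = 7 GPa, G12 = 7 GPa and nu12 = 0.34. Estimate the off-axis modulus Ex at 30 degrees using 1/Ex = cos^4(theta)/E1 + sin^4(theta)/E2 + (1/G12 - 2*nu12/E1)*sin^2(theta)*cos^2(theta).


cos^4(30) = 0.5625, sin^4(30) = 0.0625, sin^2(30)*cos^2(30) = 0.1875
1/G12 - 2*nu12/E1 = 1/7 - 2*0.34/189 = 0.139259 GPa^-1
1/Ex = 0.5625/189 + 0.0625/7 + 0.139259*0.1875 = 0.0380159 GPa^-1
Ex = 26.3 GPa

26.3 GPa


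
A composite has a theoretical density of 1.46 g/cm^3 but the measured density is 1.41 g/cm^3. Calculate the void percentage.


Void% = (rho_theo - rho_actual)/rho_theo * 100 = (1.46 - 1.41)/1.46 * 100 = 3.42%

3.42%


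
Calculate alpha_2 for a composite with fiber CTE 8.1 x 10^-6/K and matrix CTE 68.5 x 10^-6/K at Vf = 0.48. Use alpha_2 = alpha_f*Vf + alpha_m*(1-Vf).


alpha_2 = alpha_f*Vf + alpha_m*(1-Vf) = 8.1*0.48 + 68.5*0.52 = 39.5 x 10^-6/K

39.5 x 10^-6/K


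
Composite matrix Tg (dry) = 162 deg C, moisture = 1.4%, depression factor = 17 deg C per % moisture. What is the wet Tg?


Tg_wet = Tg_dry - k*moisture = 162 - 17*1.4 = 138.2 deg C

138.2 deg C


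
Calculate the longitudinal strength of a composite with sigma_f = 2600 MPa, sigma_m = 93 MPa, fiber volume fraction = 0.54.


sigma_1 = sigma_f*Vf + sigma_m*(1-Vf) = 2600*0.54 + 93*0.46 = 1446.8 MPa

1446.8 MPa
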